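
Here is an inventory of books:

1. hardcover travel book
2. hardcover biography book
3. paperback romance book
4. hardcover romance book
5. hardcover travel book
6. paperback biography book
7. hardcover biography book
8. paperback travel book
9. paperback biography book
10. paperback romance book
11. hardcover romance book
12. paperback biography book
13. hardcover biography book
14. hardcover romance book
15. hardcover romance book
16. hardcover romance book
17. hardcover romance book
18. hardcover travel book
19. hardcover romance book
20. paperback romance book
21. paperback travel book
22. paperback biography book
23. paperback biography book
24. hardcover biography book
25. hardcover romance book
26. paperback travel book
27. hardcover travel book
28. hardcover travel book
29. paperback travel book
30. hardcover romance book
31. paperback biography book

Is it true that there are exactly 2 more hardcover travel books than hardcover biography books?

False

|hardcover travel books| = 5.
|hardcover biography books| = 4.
The claim requires 5 − 4 (= 1) to equal 2, which does not hold.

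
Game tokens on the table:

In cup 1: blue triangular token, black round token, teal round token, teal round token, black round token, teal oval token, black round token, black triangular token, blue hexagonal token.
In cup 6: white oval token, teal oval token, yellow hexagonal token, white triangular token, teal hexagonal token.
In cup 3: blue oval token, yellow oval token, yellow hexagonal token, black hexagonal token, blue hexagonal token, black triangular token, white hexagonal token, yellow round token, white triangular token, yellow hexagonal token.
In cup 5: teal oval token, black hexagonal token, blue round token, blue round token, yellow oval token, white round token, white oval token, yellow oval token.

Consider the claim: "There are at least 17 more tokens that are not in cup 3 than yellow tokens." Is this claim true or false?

There are 22 tokens that are not in cup 3.
There are 7 yellow tokens.
The claim requires 22 − 7 = 15 ≥ 17, which does not hold.

False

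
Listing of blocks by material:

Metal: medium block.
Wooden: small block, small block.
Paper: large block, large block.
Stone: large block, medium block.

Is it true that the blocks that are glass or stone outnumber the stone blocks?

|blocks that are glass or stone| = 2.
|stone blocks| = 2.
The claim requires 2 > 2, which does not hold.

False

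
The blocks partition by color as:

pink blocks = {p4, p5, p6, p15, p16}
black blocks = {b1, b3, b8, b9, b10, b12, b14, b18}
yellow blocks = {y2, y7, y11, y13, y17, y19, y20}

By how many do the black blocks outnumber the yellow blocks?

black blocks: 8.
yellow blocks: 7.
8 − 7 = 1.

1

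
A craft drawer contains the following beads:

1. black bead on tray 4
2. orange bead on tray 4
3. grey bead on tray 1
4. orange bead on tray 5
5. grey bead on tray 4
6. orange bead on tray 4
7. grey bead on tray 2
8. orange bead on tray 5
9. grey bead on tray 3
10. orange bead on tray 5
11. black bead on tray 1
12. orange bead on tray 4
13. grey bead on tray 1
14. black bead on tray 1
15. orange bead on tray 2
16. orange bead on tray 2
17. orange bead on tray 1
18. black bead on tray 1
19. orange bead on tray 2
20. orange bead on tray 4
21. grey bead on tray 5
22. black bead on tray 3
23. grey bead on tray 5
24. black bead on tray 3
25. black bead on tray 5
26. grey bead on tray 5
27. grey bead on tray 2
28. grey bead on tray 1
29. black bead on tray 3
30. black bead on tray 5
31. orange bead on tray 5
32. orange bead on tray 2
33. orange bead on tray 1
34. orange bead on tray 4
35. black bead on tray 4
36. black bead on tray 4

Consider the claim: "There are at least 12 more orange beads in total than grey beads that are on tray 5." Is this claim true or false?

|orange beads| = 15.
|grey beads on tray 5| = 3.
The claim requires 15 − 3 = 12 ≥ 12, which holds.

True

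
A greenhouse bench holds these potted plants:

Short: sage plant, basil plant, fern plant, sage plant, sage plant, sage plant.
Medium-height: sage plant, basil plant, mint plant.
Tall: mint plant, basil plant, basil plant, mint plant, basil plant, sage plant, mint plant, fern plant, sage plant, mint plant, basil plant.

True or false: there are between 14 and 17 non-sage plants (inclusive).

False

There are 13 non-sage plants.
The claim requires 14 ≤ 13 ≤ 17, which does not hold.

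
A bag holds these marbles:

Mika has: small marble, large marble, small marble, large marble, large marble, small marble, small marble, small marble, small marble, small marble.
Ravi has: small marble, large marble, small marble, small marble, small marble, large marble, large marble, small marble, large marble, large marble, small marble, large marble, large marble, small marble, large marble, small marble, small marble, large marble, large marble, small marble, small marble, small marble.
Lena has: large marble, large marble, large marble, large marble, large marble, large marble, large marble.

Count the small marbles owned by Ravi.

12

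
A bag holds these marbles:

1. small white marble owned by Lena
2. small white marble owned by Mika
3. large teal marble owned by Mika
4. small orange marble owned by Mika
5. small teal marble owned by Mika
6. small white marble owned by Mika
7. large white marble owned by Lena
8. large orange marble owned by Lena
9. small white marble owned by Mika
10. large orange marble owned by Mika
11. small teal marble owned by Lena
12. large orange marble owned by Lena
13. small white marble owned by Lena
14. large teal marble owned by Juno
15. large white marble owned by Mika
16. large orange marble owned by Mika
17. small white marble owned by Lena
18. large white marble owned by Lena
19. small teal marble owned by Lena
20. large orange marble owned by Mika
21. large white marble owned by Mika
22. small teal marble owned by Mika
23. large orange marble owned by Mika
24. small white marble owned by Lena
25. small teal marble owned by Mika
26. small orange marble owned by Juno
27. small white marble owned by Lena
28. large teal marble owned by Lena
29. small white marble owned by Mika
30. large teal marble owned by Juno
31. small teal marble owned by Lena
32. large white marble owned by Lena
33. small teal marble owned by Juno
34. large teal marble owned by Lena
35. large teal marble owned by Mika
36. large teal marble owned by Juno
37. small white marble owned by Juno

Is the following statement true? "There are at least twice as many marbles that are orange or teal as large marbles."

|marbles that are orange or teal| = 22.
|large marbles| = 18.
The claim requires 22 ≥ 2 × 18 = 36, which does not hold.

False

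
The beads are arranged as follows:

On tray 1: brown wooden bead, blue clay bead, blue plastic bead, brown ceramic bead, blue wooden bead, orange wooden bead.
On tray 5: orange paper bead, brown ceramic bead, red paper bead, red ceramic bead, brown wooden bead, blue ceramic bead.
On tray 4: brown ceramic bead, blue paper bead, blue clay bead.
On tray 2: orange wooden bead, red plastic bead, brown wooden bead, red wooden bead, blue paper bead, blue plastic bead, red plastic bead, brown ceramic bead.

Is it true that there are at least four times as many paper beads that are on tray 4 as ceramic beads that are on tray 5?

paper beads on tray 4: 1.
ceramic beads on tray 5: 3.
The claim requires 1 ≥ 4 × 3 = 12, which does not hold.

False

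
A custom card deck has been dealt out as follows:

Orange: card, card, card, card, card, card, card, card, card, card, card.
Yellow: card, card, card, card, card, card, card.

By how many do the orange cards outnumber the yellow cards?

4

orange cards: 11.
yellow cards: 7.
11 − 7 = 4.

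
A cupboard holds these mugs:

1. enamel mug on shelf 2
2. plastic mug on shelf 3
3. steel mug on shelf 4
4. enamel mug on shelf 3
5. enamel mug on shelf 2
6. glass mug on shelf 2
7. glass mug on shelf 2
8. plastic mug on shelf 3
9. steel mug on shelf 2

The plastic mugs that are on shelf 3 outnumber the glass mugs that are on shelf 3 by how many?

plastic mugs on shelf 3: 2.
glass mugs on shelf 3: 0.
2 − 0 = 2.

2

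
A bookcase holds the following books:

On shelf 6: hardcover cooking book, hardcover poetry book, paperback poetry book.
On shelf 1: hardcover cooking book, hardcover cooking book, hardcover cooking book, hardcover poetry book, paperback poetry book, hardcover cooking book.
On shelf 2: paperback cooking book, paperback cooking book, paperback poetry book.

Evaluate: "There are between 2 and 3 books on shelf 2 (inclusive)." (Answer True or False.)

True

books on shelf 2: 3.
The claim requires 2 ≤ 3 ≤ 3, which holds.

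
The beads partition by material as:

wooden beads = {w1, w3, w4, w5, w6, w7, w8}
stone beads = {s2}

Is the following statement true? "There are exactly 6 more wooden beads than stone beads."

wooden beads: 7.
stone beads: 1.
The claim requires 7 − 1 (= 6) to equal 6, which holds.

True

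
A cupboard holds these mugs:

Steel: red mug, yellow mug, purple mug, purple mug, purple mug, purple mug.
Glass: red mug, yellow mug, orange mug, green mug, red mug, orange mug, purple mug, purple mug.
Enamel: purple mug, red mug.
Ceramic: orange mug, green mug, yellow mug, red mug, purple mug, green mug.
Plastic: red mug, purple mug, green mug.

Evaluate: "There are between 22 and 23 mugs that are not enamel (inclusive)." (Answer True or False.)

True

mugs that are not enamel: 23.
The claim requires 22 ≤ 23 ≤ 23, which holds.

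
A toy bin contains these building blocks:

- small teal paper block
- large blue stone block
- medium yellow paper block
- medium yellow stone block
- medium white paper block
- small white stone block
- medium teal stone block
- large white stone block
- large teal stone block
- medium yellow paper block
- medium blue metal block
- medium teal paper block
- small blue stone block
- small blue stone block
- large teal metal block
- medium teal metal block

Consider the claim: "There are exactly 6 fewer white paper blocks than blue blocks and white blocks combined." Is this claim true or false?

There is 1 white paper block.
blue blocks: 4; white blocks: 3; combined: 4 + 3 = 7.
The claim requires 7 − 1 (= 6) to equal 6, which holds.

True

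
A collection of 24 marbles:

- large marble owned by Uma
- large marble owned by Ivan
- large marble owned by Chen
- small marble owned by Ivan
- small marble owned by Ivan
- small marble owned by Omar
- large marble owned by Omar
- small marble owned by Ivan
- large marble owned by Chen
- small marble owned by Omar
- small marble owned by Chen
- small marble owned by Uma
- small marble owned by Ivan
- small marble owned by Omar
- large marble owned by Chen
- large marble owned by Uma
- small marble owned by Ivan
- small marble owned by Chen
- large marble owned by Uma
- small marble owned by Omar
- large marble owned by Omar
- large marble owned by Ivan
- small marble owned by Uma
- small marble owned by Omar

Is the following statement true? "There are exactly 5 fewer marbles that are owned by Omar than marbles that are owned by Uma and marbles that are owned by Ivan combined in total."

True

Count of marbles owned by Omar: 7.
marbles owned by Uma: 5; marbles owned by Ivan: 7; combined: 5 + 7 = 12.
The claim requires 12 − 7 (= 5) to equal 5, which holds.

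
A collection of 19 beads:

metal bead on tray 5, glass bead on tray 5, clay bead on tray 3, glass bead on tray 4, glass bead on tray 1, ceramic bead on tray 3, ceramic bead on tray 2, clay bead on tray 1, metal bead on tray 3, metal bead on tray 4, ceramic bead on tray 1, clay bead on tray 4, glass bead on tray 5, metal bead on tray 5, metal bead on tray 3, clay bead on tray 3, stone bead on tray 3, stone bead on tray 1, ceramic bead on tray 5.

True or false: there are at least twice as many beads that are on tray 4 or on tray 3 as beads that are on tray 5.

False

beads on tray 4 or on tray 3: 9.
beads on tray 5: 5.
The claim requires 9 ≥ 2 × 5 = 10, which does not hold.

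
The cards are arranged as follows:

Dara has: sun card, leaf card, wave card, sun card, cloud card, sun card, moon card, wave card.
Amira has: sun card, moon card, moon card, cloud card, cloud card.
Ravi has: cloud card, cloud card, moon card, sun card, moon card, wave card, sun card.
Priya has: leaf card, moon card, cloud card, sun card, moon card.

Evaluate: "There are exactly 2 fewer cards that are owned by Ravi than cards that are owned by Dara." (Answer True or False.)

False

cards owned by Ravi: 7.
cards owned by Dara: 8.
The claim requires 8 − 7 (= 1) to equal 2, which does not hold.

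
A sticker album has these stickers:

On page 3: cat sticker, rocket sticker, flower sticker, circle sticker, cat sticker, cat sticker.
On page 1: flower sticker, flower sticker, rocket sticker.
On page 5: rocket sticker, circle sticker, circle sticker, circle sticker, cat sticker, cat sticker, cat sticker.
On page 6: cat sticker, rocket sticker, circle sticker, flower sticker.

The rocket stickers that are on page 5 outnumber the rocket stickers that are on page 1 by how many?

rocket stickers on page 5: 1.
rocket stickers on page 1: 1.
1 − 1 = 0.

0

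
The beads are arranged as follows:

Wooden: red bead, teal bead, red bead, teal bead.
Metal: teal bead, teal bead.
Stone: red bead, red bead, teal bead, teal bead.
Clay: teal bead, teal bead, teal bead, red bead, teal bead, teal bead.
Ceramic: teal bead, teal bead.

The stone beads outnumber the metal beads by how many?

2

stone beads: 4.
metal beads: 2.
4 − 2 = 2.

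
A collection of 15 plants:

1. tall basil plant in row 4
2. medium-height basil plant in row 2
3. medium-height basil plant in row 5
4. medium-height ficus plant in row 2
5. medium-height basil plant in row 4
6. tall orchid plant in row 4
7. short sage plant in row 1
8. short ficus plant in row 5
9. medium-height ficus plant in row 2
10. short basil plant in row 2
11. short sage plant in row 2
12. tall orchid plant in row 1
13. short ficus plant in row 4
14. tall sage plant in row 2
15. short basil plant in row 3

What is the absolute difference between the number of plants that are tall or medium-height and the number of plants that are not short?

0

plants that are tall or medium-height: 9. plants that are not short: 9.
|9 − 9| = 9 − 9 = 0.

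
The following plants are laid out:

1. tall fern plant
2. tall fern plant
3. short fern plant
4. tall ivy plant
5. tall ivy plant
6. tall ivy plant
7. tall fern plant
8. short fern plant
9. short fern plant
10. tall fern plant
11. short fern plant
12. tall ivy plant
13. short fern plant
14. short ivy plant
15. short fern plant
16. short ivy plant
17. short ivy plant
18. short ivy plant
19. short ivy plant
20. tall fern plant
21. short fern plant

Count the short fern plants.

7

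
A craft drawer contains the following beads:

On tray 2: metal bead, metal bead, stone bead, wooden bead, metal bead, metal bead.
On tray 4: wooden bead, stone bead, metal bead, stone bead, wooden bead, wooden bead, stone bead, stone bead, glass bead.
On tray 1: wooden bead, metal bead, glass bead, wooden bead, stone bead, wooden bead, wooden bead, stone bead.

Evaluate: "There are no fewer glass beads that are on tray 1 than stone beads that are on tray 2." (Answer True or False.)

|glass beads on tray 1| = 1.
|stone beads on tray 2| = 1.
The claim requires 1 ≥ 1, which holds.

True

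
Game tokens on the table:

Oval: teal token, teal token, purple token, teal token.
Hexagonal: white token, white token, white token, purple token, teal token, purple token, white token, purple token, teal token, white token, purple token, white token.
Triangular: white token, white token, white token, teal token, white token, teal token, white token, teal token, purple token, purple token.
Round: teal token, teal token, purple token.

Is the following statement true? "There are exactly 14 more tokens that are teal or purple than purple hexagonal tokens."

There are 18 tokens that are teal or purple.
There are 4 purple hexagonal tokens.
The claim requires 18 − 4 (= 14) to equal 14, which holds.

True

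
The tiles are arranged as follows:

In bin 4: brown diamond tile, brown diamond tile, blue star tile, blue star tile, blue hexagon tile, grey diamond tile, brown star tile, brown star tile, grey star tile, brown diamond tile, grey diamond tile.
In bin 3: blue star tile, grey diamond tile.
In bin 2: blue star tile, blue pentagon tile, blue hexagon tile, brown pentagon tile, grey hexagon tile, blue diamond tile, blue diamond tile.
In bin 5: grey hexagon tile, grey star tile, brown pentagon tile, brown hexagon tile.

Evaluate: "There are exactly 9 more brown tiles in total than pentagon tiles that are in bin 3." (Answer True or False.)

False

|brown tiles| = 8.
|pentagon tiles in bin 3| = 0.
The claim requires 8 − 0 (= 8) to equal 9, which does not hold.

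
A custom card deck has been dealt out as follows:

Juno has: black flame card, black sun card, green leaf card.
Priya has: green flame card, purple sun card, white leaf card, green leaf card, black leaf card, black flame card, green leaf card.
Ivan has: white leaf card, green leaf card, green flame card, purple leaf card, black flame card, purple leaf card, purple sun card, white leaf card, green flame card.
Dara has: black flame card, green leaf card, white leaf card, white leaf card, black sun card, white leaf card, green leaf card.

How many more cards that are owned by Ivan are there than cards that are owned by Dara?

cards owned by Ivan: 9.
cards owned by Dara: 7.
9 − 7 = 2.

2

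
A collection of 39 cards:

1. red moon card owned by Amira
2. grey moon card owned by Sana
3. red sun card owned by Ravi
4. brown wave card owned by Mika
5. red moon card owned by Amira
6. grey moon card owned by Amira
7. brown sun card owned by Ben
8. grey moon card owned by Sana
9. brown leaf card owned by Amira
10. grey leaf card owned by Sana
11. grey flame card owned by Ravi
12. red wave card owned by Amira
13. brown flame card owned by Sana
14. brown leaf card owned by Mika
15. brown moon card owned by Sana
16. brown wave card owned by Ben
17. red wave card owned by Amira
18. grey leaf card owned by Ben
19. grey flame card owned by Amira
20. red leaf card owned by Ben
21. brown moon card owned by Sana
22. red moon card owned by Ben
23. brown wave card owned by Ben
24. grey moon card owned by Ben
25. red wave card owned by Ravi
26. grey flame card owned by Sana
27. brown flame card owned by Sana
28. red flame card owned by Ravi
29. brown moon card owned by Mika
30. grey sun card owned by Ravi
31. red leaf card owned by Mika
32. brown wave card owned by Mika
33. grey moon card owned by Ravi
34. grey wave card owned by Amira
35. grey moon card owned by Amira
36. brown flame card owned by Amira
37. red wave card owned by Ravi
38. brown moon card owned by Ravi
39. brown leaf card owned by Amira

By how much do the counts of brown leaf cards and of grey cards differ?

10

brown leaf cards: 3. grey cards: 13.
|3 − 13| = 13 − 3 = 10.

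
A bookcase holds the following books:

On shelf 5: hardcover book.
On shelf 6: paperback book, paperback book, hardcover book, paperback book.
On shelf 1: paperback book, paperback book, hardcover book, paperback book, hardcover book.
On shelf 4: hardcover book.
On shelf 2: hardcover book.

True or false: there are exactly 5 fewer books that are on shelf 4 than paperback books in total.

True

|books on shelf 4| = 1.
|paperback books| = 6.
The claim requires 6 − 1 (= 5) to equal 5, which holds.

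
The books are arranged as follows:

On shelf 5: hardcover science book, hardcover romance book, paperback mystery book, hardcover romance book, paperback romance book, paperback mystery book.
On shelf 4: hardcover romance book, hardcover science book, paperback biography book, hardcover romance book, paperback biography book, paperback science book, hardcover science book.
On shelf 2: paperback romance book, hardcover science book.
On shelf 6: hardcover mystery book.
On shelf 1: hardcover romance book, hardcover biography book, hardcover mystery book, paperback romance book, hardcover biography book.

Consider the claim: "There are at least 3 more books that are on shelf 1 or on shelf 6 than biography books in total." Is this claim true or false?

|books on shelf 1 or on shelf 6| = 6.
|biography books| = 4.
The claim requires 6 − 4 = 2 ≥ 3, which does not hold.

False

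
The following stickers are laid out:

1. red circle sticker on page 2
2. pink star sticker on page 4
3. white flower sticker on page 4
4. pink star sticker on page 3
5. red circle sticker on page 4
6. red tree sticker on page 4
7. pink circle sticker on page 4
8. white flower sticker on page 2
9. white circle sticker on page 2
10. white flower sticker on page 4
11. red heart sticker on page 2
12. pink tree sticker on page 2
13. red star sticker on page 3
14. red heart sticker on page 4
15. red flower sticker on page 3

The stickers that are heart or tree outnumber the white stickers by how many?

stickers that are heart or tree: 4.
white stickers: 4.
4 − 4 = 0.

0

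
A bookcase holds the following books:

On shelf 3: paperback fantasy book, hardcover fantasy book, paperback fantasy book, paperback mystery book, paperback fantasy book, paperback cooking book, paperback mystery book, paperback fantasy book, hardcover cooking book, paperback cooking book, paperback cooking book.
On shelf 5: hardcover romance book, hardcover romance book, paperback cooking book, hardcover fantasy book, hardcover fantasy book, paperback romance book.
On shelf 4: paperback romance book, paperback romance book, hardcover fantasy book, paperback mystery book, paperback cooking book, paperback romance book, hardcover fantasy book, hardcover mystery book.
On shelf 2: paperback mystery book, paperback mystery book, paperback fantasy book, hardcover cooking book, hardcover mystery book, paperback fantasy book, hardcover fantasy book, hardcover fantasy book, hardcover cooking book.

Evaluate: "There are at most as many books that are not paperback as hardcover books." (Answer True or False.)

books that are not paperback: 14.
hardcover books: 14.
The claim requires 14 ≤ 14, which holds.

True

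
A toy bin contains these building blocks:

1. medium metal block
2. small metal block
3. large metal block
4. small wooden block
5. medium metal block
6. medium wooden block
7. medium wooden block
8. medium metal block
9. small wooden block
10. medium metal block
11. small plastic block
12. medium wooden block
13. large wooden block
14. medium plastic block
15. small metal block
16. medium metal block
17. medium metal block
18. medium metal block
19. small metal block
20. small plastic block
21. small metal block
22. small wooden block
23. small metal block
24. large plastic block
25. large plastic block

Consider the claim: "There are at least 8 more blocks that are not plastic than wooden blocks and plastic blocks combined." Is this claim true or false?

True

There are 20 blocks that are not plastic.
wooden blocks: 7; plastic blocks: 5; combined: 7 + 5 = 12.
The claim requires 20 − 12 = 8 ≥ 8, which holds.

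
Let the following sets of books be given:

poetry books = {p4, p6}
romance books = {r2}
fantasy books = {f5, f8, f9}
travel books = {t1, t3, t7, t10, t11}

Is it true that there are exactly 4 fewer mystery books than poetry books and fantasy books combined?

False

|mystery books| = 0.
poetry books: 2; fantasy books: 3; combined: 2 + 3 = 5.
The claim requires 5 − 0 (= 5) to equal 4, which does not hold.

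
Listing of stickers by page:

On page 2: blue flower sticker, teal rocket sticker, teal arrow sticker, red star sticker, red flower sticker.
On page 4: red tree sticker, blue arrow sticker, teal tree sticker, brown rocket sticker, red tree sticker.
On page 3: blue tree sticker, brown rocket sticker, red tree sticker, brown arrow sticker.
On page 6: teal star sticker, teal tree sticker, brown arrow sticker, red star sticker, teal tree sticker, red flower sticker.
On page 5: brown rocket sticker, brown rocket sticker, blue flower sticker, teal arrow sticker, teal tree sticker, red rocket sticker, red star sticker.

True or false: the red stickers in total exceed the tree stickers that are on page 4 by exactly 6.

There are 9 red stickers.
There are 3 tree stickers on page 4.
The claim requires 9 − 3 (= 6) to equal 6, which holds.

True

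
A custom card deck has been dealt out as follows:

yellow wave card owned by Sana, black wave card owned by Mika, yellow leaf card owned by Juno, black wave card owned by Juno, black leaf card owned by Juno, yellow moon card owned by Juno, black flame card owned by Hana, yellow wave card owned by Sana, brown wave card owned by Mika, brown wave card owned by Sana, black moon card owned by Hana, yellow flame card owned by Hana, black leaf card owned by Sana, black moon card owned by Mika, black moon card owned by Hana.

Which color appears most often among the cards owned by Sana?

Counts by color (restricted to cards owned by Sana): yellow 2, black 1, brown 1.
The maximum is 2, held uniquely by yellow.

yellow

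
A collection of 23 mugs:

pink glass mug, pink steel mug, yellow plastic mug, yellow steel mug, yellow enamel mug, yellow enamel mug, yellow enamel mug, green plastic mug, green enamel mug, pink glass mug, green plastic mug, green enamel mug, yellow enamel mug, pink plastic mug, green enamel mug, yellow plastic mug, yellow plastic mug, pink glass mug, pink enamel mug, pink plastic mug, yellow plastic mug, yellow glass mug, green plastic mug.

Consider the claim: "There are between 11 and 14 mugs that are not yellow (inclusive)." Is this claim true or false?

True

|mugs that are not yellow| = 13.
The claim requires 11 ≤ 13 ≤ 14, which holds.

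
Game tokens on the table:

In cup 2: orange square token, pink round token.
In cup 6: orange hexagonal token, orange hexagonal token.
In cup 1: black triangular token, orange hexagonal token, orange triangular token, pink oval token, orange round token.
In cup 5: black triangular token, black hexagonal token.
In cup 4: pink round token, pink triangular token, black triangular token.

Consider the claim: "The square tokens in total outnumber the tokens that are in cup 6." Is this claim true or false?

False

|square tokens| = 1.
|tokens in cup 6| = 2.
The claim requires 1 > 2, which does not hold.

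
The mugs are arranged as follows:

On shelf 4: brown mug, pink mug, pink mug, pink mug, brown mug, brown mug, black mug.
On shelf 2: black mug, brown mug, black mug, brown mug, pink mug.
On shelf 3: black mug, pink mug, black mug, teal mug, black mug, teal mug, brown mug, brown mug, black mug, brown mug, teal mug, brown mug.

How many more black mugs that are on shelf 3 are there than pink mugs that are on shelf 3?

3

black mugs on shelf 3: 4.
pink mugs on shelf 3: 1.
4 − 1 = 3.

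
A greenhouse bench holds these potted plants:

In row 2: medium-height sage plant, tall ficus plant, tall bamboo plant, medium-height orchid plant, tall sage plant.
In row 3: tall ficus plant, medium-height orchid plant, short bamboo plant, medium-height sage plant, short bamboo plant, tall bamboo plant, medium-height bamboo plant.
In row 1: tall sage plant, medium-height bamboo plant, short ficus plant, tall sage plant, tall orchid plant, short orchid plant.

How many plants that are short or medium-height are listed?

10

medium-height: 6; short: 4; together 6 + 4 = 10.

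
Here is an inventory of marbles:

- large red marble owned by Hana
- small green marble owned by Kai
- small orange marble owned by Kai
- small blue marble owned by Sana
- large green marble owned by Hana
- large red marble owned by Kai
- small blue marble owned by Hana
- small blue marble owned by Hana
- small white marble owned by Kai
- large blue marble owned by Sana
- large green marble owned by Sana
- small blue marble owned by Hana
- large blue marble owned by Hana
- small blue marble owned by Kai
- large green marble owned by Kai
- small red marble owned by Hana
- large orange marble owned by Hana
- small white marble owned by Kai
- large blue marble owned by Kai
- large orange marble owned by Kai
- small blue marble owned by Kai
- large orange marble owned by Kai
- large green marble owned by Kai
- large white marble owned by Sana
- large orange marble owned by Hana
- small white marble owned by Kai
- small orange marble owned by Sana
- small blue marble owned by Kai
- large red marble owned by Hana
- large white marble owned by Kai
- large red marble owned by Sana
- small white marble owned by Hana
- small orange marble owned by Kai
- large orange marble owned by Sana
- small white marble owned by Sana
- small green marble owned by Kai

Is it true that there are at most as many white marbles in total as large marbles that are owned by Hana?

False

|white marbles| = 7.
|large marbles owned by Hana| = 6.
The claim requires 7 ≤ 6, which does not hold.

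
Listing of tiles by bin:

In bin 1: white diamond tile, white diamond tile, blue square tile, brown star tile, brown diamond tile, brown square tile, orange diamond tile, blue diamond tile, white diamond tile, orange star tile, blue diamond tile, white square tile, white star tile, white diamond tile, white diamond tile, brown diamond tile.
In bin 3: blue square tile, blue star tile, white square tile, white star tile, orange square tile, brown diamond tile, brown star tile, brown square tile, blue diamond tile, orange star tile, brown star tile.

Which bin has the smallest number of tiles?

Counts by bin: bin 1→16, bin 3→11.
The minimum is 11, held uniquely by bin 3.

bin 3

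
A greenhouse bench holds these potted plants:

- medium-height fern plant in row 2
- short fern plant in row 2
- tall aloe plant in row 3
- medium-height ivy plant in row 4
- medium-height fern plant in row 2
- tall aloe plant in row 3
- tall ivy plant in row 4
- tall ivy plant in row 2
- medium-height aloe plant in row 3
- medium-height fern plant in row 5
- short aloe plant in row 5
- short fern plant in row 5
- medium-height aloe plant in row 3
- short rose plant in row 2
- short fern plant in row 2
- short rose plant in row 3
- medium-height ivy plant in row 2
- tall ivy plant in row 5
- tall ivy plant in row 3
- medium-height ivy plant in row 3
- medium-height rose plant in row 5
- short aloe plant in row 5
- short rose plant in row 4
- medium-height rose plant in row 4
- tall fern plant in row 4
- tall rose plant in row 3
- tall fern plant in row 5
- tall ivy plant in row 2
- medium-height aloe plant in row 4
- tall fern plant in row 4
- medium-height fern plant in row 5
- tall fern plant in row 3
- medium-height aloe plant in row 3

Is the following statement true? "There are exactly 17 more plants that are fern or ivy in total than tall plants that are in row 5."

There are 19 plants that are fern or ivy.
There are 2 tall plants in row 5.
The claim requires 19 − 2 (= 17) to equal 17, which holds.

True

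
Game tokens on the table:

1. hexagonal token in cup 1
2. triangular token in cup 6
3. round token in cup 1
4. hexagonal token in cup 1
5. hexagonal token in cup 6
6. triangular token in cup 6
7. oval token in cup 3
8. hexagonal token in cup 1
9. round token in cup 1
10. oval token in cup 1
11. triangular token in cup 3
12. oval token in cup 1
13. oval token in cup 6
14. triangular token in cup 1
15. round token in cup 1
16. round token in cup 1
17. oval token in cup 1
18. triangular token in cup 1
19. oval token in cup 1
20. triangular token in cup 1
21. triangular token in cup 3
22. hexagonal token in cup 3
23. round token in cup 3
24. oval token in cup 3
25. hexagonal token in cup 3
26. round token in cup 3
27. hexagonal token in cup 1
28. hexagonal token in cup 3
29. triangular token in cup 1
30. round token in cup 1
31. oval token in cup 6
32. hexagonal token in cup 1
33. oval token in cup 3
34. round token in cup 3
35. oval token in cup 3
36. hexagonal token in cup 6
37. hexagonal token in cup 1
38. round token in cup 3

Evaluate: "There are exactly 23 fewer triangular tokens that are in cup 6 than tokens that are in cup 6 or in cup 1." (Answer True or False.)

True

triangular tokens in cup 6: 2.
tokens in cup 6 or in cup 1: 25.
The claim requires 25 − 2 (= 23) to equal 23, which holds.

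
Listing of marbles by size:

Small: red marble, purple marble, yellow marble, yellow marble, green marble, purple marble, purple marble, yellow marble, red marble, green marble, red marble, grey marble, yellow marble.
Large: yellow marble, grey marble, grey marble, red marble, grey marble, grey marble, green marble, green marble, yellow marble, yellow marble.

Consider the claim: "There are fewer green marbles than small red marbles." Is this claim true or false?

False

There are 4 green marbles.
There are 3 small red marbles.
The claim requires 4 < 3, which does not hold.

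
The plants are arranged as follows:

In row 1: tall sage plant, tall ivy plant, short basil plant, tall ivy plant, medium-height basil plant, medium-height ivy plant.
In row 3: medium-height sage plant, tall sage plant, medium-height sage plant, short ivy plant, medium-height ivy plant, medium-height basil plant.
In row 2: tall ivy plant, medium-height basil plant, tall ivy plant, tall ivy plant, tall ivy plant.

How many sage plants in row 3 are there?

3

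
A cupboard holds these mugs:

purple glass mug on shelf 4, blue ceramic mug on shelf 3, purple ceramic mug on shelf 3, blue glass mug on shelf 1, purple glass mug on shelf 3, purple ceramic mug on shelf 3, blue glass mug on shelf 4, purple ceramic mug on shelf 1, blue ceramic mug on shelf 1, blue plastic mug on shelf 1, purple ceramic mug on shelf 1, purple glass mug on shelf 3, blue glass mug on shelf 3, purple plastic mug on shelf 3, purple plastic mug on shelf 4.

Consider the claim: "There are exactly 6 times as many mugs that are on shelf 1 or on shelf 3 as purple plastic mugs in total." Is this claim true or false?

True

There are 12 mugs on shelf 1 or on shelf 3.
There are 2 purple plastic mugs.
The claim requires 12 = 6 × 2 = 12, which holds.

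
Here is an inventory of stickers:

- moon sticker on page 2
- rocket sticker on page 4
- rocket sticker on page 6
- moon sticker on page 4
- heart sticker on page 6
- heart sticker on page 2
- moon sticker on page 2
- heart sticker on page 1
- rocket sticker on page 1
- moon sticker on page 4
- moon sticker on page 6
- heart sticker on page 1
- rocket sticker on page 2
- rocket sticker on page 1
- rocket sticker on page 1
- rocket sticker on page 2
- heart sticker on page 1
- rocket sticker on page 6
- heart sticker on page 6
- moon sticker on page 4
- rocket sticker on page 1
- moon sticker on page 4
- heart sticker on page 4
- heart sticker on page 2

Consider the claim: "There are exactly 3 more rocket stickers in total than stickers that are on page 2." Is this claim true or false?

True

rocket stickers: 9.
stickers on page 2: 6.
The claim requires 9 − 6 (= 3) to equal 3, which holds.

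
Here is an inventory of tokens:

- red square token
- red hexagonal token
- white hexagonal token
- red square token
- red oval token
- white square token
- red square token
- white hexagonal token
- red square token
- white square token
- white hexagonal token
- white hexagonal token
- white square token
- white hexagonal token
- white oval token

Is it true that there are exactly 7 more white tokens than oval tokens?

There are 9 white tokens.
There are 2 oval tokens.
The claim requires 9 − 2 (= 7) to equal 7, which holds.

True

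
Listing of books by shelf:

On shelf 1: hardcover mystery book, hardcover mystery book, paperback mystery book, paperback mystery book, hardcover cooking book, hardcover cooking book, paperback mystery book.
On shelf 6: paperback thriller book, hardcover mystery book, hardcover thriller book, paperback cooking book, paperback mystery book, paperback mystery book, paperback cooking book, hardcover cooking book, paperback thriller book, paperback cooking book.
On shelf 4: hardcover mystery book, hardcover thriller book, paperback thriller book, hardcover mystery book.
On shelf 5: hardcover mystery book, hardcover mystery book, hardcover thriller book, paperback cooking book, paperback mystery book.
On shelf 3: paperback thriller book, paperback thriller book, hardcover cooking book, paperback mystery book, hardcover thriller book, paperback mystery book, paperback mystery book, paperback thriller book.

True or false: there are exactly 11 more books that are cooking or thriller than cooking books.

False

books that are cooking or thriller: 18.
cooking books: 8.
The claim requires 18 − 8 (= 10) to equal 11, which does not hold.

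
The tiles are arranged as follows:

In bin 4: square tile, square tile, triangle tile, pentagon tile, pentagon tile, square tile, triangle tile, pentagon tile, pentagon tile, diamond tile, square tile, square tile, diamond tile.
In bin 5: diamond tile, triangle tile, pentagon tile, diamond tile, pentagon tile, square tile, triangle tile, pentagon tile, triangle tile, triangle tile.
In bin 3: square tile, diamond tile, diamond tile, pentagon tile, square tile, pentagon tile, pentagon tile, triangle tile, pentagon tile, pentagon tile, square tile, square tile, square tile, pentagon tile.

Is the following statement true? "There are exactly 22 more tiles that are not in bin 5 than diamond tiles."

False

There are 27 tiles that are not in bin 5.
There are 6 diamond tiles.
The claim requires 27 − 6 (= 21) to equal 22, which does not hold.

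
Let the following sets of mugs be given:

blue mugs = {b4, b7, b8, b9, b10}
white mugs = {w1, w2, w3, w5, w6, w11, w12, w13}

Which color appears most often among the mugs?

white

Counts by color: white 8, blue 5.
The maximum is 8, held uniquely by white.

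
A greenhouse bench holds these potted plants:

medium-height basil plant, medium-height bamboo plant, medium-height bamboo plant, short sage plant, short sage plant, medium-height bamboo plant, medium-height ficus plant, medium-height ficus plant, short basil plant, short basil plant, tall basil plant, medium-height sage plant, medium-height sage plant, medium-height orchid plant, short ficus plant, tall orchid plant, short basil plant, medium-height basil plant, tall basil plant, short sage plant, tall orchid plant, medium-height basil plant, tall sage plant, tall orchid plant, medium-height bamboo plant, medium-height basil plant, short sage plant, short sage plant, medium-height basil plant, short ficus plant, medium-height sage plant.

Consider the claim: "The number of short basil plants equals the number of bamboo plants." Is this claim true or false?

False

There are 3 short basil plants.
There are 4 bamboo plants.
The claim requires 3 = 4, which does not hold.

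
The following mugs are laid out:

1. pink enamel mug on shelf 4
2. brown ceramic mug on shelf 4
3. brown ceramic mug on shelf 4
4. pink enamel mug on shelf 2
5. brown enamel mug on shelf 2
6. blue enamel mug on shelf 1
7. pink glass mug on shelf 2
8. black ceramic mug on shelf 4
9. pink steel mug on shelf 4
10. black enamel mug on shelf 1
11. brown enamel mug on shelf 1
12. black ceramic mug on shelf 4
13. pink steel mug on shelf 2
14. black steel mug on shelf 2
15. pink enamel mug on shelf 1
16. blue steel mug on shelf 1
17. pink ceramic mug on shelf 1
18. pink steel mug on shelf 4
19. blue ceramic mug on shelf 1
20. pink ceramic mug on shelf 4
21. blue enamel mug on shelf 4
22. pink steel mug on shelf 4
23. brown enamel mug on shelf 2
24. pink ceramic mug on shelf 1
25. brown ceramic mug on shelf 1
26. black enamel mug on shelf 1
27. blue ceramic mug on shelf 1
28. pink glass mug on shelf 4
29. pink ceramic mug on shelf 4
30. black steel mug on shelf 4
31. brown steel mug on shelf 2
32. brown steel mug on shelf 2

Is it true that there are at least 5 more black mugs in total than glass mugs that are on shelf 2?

True

|black mugs| = 6.
|glass mugs on shelf 2| = 1.
The claim requires 6 − 1 = 5 ≥ 5, which holds.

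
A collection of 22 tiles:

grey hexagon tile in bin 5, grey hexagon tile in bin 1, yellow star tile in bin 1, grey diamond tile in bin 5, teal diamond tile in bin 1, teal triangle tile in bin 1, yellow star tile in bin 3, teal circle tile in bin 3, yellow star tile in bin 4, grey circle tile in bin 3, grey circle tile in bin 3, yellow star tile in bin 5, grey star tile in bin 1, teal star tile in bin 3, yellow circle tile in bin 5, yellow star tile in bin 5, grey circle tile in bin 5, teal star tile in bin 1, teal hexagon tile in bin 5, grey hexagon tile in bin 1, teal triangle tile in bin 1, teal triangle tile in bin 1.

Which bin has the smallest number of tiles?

Counts by bin: bin 1→9, bin 5→7, bin 3→5, bin 4→1.
The minimum is 1, held uniquely by bin 4.

bin 4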